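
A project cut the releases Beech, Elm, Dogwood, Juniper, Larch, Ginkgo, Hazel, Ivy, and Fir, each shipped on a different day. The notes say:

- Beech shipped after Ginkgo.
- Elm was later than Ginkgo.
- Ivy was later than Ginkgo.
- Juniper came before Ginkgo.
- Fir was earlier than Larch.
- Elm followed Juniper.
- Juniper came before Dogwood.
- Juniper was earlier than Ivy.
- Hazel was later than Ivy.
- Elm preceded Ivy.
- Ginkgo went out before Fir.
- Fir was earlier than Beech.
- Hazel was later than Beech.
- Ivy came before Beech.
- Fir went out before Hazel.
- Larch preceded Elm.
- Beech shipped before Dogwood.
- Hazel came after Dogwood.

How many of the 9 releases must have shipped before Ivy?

Directly stated before Ivy: Elm, Ginkgo, and Juniper.
Fir reaches Ivy via Fir → Larch → Elm → Ivy.
Larch reaches Ivy via Larch → Elm → Ivy.
That's Elm, Fir, Ginkgo, Juniper, and Larch — 5 in all.

5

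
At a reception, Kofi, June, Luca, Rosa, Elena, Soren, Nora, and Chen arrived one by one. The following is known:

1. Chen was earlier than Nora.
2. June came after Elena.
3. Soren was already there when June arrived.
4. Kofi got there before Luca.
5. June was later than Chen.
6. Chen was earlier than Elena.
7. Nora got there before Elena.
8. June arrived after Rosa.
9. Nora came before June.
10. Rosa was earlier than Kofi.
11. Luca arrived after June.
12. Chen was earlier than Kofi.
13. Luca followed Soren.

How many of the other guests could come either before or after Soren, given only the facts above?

5

Forced after Soren: June and Luca.
That leaves Chen, Elena, Kofi, Nora, and Rosa with no forced order relative to Soren — 5.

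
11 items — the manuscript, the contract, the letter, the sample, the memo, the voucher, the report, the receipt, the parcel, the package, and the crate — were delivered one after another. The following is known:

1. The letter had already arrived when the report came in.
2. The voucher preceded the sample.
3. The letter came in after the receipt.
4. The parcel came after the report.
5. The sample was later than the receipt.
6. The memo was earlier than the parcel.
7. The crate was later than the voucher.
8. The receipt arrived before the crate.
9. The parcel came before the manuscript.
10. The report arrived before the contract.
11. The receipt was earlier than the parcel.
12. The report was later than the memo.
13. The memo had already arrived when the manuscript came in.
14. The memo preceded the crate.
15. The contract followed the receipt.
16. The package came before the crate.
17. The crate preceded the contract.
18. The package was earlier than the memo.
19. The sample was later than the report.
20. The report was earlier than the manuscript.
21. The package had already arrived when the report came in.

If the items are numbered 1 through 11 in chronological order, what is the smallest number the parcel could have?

The letter, the memo, the package, the receipt, and the report must all come before the parcel — 5 forced predecessors.
Nothing else is forced ahead of the parcel, so its earliest slot is position 5 + 1 = 6.

6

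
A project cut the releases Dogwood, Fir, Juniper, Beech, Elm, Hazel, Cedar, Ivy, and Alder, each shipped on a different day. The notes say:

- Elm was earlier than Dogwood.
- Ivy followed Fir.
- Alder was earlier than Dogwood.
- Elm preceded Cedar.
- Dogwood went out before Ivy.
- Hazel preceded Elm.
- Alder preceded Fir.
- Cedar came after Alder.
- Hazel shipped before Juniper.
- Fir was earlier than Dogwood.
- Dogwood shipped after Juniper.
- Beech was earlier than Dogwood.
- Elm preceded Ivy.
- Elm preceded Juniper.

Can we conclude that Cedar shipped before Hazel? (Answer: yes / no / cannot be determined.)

no

Tracing the constraints gives Hazel → Elm → Cedar, so Hazel must come before Cedar.
That means Cedar cannot be before Hazel.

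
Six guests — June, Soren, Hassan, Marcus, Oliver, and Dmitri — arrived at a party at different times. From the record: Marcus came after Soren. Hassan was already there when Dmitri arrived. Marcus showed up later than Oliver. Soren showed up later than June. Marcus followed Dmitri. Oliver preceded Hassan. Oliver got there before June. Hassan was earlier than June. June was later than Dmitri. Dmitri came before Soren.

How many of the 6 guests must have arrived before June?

Directly stated before June: Dmitri, Hassan, and Oliver.
That's Dmitri, Hassan, and Oliver — 3 in all.

3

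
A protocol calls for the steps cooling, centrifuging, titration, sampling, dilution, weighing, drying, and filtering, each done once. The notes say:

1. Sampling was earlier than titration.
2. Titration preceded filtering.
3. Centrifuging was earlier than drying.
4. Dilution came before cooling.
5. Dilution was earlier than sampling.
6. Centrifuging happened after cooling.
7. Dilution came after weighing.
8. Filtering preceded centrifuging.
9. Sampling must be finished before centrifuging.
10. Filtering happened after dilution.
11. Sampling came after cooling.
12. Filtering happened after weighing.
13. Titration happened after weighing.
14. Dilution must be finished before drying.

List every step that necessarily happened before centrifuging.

Directly stated before centrifuging: cooling, filtering, and sampling.
Dilution reaches centrifuging via dilution → sampling → centrifuging.
Titration reaches centrifuging via titration → filtering → centrifuging.
Weighing reaches centrifuging via weighing → filtering → centrifuging.
No chain forces drying ahead of centrifuging.

cooling, dilution, filtering, sampling, titration, weighing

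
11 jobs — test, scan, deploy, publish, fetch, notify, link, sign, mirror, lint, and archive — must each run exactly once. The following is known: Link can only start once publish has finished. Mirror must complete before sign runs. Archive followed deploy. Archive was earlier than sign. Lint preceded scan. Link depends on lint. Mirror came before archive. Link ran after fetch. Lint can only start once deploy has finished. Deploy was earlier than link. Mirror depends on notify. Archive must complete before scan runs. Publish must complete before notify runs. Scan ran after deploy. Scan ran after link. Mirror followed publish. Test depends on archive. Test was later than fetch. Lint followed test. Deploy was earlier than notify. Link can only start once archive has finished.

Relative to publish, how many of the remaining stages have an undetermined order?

Forced after publish: archive, link, lint, mirror, notify, scan, sign, and test.
That leaves deploy and fetch with no forced order relative to publish — 2.

2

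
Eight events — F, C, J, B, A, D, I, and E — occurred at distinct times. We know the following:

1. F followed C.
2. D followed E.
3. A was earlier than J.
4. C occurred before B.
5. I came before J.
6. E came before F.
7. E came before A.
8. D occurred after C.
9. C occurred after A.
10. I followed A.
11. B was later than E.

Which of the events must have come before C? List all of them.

Directly stated before C: A.
E reaches C via E → A → C.

A, E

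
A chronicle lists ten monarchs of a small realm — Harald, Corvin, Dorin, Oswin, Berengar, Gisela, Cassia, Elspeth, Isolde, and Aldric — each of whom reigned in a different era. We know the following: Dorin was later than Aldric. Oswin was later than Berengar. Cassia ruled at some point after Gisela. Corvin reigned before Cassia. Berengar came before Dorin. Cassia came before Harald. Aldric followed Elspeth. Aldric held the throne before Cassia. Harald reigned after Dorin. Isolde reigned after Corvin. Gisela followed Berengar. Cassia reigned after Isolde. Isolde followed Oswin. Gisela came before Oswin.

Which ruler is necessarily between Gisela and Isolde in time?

Oswin

Tracing the constraints gives Gisela → Oswin → Isolde, so Oswin sits after Gisela and before Isolde.
No other ruler is forced both after Gisela and before Isolde.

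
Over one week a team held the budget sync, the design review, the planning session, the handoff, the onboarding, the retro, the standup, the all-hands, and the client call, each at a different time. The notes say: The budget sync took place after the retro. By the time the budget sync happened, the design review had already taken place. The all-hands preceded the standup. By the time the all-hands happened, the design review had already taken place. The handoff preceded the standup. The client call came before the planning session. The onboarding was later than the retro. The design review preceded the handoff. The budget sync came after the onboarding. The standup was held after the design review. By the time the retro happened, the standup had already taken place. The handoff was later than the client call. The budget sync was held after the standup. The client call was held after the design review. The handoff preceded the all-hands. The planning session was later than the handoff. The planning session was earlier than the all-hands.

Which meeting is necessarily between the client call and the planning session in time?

Tracing the constraints gives the client call → the handoff → the planning session, so the handoff sits after the client call and before the planning session.
No other meeting is forced both after the client call and before the planning session.

the handoff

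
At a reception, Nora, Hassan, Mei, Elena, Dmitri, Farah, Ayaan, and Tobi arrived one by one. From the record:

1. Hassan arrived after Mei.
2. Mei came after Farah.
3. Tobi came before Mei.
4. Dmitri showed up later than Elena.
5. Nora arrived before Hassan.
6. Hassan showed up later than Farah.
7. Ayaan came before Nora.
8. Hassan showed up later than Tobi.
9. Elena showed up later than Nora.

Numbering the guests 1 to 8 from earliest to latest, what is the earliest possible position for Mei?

3

Farah and Tobi must both come before Mei — 2 forced predecessors.
Nothing else is forced ahead of Mei, so their earliest slot is position 2 + 1 = 3.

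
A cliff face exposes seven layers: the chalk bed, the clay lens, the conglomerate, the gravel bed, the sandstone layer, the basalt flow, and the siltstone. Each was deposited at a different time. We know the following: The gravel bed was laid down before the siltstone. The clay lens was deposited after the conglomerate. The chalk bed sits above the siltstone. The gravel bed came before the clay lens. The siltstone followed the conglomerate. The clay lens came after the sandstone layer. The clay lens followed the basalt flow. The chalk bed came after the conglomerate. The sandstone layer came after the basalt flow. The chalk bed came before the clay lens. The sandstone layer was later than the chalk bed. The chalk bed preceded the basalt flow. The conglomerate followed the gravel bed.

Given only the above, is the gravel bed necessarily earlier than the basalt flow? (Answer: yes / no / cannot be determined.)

Chain the constraints: the gravel bed → the conglomerate → the chalk bed → the basalt flow. Each link is directly stated, so the gravel bed comes before the basalt flow.

yes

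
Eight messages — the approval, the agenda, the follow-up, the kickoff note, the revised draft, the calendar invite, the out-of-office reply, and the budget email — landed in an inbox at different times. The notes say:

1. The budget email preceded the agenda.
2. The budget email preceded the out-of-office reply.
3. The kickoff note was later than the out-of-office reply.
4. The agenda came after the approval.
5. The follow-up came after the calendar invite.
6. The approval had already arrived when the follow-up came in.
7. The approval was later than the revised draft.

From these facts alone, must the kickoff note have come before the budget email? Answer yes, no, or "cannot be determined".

Tracing the constraints gives the budget email → the out-of-office reply → the kickoff note, so the budget email must come before the kickoff note.
That means the kickoff note cannot be before the budget email.

no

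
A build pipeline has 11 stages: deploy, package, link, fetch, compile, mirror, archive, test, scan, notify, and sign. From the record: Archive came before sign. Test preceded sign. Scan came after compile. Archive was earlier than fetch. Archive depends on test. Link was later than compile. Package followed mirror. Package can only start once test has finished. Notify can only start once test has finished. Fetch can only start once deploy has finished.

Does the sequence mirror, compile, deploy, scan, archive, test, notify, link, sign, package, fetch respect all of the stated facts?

no

The constraints require test before archive, but in the proposed sequence archive appears ahead of test. That one violation is enough.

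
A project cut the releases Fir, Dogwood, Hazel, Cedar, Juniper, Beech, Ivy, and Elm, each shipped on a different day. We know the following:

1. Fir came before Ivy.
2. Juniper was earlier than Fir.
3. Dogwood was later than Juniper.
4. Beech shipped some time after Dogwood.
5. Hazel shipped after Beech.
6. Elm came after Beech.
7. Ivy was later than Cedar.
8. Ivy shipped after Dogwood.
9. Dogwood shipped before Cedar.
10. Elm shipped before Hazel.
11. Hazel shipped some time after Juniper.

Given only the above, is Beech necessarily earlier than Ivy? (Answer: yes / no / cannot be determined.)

cannot be determined

No chain of stated constraints runs from Beech to Ivy, and none runs from Ivy to Beech either.
So the relative order of Beech and Ivy is not fixed by the given facts.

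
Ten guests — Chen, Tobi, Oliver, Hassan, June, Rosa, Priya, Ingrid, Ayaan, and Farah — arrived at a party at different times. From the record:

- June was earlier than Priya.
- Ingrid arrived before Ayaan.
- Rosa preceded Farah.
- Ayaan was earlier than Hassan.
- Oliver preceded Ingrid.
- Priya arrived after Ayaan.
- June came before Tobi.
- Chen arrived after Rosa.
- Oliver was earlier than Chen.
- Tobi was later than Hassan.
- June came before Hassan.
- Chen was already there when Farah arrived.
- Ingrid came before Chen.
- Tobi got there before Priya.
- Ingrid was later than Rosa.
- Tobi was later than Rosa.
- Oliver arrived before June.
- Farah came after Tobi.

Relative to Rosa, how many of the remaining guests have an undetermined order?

2

Forced after Rosa: Ayaan, Chen, Farah, Hassan, Ingrid, Priya, and Tobi.
That leaves June and Oliver with no forced order relative to Rosa — 2.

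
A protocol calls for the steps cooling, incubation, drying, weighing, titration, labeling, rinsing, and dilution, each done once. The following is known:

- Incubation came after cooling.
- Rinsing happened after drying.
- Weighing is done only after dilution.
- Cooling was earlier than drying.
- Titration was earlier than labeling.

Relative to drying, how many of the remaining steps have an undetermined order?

Forced before drying: cooling; forced after drying: rinsing.
That leaves dilution, incubation, labeling, titration, and weighing with no forced order relative to drying — 5.

5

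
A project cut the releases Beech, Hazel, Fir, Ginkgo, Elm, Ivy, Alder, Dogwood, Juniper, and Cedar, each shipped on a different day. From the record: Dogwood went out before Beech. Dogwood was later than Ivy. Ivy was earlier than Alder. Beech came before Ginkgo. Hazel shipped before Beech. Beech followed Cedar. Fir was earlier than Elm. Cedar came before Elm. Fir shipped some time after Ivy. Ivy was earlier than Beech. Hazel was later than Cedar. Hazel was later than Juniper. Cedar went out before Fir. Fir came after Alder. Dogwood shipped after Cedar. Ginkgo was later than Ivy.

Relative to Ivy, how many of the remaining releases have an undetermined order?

3

Forced after Ivy: Alder, Beech, Dogwood, Elm, Fir, and Ginkgo.
That leaves Cedar, Hazel, and Juniper with no forced order relative to Ivy — 3.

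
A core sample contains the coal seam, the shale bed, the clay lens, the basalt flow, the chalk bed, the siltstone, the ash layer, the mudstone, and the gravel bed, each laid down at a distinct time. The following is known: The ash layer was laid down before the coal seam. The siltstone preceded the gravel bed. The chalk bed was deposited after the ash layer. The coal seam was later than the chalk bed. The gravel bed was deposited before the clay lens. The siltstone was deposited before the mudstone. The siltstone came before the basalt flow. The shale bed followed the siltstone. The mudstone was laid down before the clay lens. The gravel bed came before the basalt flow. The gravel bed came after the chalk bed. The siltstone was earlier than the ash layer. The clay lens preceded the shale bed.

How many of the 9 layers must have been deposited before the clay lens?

5

Directly stated before the clay lens: the gravel bed and the mudstone.
The ash layer reaches the clay lens via the ash layer → the chalk bed → the gravel bed → the clay lens.
The chalk bed reaches the clay lens via the chalk bed → the gravel bed → the clay lens.
The siltstone reaches the clay lens via the siltstone → the mudstone → the clay lens.
That's the ash layer, the chalk bed, the gravel bed, the mudstone, and the siltstone — 5 in all.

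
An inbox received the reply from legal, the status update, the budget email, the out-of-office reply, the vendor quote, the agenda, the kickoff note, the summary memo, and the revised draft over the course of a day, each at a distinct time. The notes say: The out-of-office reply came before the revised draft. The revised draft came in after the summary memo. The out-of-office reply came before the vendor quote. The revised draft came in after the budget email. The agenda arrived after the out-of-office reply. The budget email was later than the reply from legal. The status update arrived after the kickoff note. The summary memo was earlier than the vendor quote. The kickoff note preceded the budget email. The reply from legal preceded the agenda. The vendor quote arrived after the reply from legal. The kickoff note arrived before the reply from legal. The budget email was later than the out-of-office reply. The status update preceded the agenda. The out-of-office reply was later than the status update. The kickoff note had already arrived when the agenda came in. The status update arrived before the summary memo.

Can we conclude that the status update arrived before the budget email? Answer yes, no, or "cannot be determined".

yes

Chain the constraints: the status update → the out-of-office reply → the budget email. Each link is directly stated, so the status update comes before the budget email.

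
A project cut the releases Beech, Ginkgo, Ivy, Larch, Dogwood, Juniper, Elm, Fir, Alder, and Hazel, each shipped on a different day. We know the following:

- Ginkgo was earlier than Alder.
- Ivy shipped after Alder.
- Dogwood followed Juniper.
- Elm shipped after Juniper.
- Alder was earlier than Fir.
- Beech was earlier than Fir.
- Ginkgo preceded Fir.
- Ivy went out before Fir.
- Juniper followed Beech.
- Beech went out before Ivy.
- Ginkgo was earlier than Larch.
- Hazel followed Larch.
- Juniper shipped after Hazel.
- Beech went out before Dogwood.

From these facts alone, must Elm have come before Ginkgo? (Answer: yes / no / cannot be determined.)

Tracing the constraints gives Ginkgo → Larch → Hazel → Juniper → Elm, so Ginkgo must come before Elm.
That means Elm cannot be before Ginkgo.

no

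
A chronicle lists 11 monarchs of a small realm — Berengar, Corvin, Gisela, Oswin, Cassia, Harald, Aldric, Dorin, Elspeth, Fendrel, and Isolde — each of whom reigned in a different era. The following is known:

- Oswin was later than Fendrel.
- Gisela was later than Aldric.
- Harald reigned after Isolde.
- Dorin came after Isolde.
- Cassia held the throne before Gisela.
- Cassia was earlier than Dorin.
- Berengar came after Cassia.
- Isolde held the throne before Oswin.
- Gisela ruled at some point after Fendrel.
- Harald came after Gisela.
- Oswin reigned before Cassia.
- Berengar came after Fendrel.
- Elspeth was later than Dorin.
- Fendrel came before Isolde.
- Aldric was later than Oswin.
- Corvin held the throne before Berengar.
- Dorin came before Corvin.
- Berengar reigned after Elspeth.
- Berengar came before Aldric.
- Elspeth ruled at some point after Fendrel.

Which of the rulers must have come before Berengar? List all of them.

Directly stated before Berengar: Cassia, Corvin, Elspeth, and Fendrel.
Dorin reaches Berengar via Dorin → Corvin → Berengar.
Isolde reaches Berengar via Isolde → Dorin → Corvin → Berengar.
Oswin reaches Berengar via Oswin → Cassia → Berengar.
No chain forces Gisela (or any of the others) ahead of Berengar.

Cassia, Corvin, Dorin, Elspeth, Fendrel, Isolde, Oswin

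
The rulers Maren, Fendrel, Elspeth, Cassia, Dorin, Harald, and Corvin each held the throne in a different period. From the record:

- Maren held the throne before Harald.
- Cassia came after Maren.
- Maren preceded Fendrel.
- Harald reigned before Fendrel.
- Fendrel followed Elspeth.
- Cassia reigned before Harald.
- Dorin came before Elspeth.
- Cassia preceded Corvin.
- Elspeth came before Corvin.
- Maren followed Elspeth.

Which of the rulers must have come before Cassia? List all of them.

Dorin, Elspeth, Maren

Directly stated before Cassia: Maren.
Dorin reaches Cassia via Dorin → Elspeth → Maren → Cassia.
Elspeth reaches Cassia via Elspeth → Maren → Cassia.
No chain forces Fendrel (or any of the others) ahead of Cassia.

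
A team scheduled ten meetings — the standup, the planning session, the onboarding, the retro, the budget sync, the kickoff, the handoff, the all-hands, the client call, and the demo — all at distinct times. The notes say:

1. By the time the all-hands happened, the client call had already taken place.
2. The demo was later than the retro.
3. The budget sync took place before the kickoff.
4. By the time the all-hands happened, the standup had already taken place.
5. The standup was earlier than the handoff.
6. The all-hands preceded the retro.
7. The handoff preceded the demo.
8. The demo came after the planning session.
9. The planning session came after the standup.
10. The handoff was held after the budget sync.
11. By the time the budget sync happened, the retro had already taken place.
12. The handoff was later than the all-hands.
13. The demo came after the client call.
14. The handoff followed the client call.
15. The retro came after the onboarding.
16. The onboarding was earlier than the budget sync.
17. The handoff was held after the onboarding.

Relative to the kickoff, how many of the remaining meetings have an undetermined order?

Forced before the kickoff: the all-hands, the budget sync, the client call, the onboarding, the retro, and the standup.
That leaves the demo, the handoff, and the planning session with no forced order relative to the kickoff — 3.

3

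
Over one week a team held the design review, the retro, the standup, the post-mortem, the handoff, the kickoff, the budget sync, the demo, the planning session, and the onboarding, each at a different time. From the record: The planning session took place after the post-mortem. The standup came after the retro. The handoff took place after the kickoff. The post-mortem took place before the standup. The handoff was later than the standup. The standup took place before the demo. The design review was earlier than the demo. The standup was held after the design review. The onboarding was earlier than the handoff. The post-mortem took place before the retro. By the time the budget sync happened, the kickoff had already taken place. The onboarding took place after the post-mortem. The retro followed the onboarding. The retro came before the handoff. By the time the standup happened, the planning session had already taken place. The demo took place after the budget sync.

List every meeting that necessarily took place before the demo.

Directly stated before the demo: the budget sync, the design review, and the standup.
The kickoff reaches the demo via the kickoff → the budget sync → the demo.
The onboarding reaches the demo via the onboarding → the retro → the standup → the demo.
The planning session reaches the demo via the planning session → the standup → the demo.
Likewise the post-mortem and the retro each reach the demo by chaining the stated constraints.
No chain forces the handoff ahead of the demo.

the budget sync, the design review, the kickoff, the onboarding, the planning session, the post-mortem, the retro, the standup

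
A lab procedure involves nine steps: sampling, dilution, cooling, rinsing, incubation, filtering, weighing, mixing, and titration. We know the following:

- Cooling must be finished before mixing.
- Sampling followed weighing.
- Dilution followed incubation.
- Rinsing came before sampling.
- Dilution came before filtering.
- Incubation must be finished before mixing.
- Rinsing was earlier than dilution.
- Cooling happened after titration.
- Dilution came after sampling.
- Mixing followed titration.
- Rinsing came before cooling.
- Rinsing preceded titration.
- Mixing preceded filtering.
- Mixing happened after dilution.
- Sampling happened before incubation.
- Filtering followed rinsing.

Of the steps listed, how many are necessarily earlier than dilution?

Directly stated before dilution: incubation, rinsing, and sampling.
Weighing reaches dilution via weighing → sampling → dilution.
That's incubation, rinsing, sampling, and weighing — 4 in all.

4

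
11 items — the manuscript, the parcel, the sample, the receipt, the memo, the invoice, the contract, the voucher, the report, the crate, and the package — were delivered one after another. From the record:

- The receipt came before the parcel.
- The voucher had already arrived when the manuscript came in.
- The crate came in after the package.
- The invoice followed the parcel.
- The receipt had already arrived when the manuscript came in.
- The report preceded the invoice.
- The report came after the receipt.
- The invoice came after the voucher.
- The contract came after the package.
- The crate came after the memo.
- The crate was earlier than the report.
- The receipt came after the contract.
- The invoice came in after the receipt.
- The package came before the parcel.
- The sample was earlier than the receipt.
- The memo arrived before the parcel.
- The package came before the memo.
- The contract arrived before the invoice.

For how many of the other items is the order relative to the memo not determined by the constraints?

5

Forced before the memo: the package; forced after the memo: the crate, the invoice, the parcel, and the report.
That leaves the contract, the manuscript, the receipt, the sample, and the voucher with no forced order relative to the memo — 5.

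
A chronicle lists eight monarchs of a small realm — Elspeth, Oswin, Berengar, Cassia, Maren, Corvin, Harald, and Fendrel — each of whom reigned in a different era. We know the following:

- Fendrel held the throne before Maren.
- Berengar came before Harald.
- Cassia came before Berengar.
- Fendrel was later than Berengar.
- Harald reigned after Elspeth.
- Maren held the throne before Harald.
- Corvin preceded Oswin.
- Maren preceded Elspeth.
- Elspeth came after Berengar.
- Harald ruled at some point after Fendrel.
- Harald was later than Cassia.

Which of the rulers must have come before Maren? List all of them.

Berengar, Cassia, Fendrel

Directly stated before Maren: Fendrel.
Berengar reaches Maren via Berengar → Fendrel → Maren.
Cassia reaches Maren via Cassia → Berengar → Fendrel → Maren.
No chain forces Corvin (or any of the others) ahead of Maren.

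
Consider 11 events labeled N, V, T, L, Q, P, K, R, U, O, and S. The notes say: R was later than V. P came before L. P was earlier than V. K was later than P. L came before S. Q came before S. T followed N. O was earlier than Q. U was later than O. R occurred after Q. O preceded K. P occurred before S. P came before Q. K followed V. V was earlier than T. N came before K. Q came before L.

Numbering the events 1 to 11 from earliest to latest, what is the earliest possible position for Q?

3

O and P must both come before Q — 2 forced predecessors.
Nothing else is forced ahead of Q, so its earliest slot is position 2 + 1 = 3.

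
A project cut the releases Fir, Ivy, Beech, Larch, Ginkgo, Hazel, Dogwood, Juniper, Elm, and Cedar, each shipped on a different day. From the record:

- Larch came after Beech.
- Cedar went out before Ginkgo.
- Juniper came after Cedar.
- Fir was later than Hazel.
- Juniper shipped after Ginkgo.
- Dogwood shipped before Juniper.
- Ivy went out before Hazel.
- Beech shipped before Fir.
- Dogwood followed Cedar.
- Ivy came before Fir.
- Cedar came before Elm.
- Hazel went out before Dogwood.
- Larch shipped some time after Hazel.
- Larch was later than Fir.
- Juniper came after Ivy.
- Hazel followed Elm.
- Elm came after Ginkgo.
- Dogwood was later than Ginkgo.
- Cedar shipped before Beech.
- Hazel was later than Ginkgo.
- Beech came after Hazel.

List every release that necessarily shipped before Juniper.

Directly stated before Juniper: Cedar, Dogwood, Ginkgo, and Ivy.
Elm reaches Juniper via Elm → Hazel → Dogwood → Juniper.
Hazel reaches Juniper via Hazel → Dogwood → Juniper.
No chain forces Beech (or any of the others) ahead of Juniper.

Cedar, Dogwood, Elm, Ginkgo, Hazel, Ivy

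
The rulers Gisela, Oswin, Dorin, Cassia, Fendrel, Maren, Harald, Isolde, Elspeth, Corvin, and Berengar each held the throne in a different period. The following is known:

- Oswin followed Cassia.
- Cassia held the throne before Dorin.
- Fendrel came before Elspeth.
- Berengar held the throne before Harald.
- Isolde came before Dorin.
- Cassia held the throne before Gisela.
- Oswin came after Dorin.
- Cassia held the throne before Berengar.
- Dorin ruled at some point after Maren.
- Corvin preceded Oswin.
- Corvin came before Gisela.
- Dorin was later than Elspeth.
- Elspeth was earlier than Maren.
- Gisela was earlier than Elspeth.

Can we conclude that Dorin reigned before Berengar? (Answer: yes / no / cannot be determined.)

No chain of stated constraints runs from Dorin to Berengar, and none runs from Berengar to Dorin either.
So the relative order of Dorin and Berengar is not fixed by the given facts.

cannot be determined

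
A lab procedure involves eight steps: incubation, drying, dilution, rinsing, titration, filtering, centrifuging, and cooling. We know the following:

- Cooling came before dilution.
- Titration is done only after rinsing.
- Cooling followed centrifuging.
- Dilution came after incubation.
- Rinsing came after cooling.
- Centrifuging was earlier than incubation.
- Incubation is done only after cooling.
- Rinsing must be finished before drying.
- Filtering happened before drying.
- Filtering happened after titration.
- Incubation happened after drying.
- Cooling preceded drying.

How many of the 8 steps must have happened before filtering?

Directly stated before filtering: titration.
Centrifuging reaches filtering via centrifuging → cooling → rinsing → titration → filtering.
Cooling reaches filtering via cooling → rinsing → titration → filtering.
Rinsing reaches filtering via rinsing → titration → filtering.
That's centrifuging, cooling, rinsing, and titration — 4 in all.

4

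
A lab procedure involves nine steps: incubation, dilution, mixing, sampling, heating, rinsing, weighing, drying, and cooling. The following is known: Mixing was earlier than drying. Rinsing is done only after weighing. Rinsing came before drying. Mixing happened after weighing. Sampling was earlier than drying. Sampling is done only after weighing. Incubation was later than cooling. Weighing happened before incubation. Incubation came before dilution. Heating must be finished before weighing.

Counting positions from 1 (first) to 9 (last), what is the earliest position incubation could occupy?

4

Cooling, heating, and weighing must all come before incubation — 3 forced predecessors.
Nothing else is forced ahead of incubation, so its earliest slot is position 3 + 1 = 4.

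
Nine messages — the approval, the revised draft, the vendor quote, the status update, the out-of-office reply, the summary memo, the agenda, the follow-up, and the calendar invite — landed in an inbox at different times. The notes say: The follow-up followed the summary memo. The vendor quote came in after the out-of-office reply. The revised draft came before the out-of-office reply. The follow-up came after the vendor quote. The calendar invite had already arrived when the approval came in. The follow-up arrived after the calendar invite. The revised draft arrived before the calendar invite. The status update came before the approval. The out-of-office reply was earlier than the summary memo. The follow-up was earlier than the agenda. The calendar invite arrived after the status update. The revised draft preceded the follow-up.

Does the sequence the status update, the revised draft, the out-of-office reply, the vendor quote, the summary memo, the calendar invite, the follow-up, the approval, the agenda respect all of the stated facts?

yes

Check each stated constraint against the proposed order — e.g. the status update is ahead of the calendar invite; the status update is ahead of the approval. Every pair is in the required order; nothing is violated.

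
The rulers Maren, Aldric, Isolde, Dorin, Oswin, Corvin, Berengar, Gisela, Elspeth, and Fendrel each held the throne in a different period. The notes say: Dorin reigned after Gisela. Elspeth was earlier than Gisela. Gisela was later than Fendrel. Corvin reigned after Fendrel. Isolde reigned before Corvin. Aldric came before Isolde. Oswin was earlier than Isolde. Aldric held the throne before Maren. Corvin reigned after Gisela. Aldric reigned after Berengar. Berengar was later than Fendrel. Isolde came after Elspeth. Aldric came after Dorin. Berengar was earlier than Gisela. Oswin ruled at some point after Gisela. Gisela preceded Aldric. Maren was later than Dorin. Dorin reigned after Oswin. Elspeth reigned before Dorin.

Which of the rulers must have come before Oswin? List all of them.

Berengar, Elspeth, Fendrel, Gisela

Directly stated before Oswin: Gisela.
Berengar reaches Oswin via Berengar → Gisela → Oswin.
Elspeth reaches Oswin via Elspeth → Gisela → Oswin.
Fendrel reaches Oswin via Fendrel → Gisela → Oswin.
No chain forces Aldric (or any of the others) ahead of Oswin.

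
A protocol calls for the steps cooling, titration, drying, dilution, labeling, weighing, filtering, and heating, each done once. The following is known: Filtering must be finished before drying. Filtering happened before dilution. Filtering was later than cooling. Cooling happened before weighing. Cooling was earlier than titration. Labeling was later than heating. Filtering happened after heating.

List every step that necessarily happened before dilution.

cooling, filtering, heating

Directly stated before dilution: filtering.
Cooling reaches dilution via cooling → filtering → dilution.
Heating reaches dilution via heating → filtering → dilution.
No chain forces drying (or any of the others) ahead of dilution.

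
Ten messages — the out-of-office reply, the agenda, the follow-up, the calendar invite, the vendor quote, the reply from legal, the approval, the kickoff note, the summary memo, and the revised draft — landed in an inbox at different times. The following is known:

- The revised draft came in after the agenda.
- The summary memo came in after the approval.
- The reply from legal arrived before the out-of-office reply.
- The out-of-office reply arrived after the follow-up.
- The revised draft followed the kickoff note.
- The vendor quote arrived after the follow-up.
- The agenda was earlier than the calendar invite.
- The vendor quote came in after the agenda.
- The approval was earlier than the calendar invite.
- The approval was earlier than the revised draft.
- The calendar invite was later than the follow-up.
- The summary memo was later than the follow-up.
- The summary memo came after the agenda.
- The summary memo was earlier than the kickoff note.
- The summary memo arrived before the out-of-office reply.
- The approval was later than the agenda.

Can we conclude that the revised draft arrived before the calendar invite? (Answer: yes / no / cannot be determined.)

cannot be determined

No chain of stated constraints runs from the revised draft to the calendar invite, and none runs from the calendar invite to the revised draft either.
So the relative order of the revised draft and the calendar invite is not fixed by the given facts.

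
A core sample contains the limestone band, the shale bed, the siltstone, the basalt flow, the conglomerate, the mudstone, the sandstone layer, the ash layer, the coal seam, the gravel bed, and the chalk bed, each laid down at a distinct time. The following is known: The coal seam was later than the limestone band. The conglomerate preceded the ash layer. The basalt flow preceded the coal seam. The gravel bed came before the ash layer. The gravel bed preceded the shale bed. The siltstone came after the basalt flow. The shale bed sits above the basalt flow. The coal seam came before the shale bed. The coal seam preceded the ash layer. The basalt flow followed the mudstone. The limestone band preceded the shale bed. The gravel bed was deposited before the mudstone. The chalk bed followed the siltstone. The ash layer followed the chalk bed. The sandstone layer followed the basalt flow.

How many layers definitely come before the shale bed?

Directly stated before the shale bed: the basalt flow, the coal seam, the gravel bed, and the limestone band.
The mudstone reaches the shale bed via the mudstone → the basalt flow → the shale bed.
That's the basalt flow, the coal seam, the gravel bed, the limestone band, and the mudstone — 5 in all.

5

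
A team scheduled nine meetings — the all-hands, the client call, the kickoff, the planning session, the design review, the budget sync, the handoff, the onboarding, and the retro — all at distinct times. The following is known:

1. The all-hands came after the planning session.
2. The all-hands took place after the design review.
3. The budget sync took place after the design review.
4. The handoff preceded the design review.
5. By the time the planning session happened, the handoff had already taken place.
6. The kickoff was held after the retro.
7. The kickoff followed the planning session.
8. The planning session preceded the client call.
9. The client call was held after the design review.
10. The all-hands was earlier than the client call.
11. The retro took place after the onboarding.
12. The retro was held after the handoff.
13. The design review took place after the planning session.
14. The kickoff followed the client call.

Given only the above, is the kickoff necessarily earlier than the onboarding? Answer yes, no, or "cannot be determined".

no

Tracing the constraints gives the onboarding → the retro → the kickoff, so the onboarding must come before the kickoff.
That means the kickoff cannot be before the onboarding.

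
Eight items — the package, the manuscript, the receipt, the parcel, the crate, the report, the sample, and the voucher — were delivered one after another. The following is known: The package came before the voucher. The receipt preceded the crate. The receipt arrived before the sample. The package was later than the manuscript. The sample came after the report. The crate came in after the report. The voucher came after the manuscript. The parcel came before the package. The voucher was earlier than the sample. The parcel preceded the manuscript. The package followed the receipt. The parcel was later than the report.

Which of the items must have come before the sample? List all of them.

Directly stated before the sample: the receipt, the report, and the voucher.
The manuscript reaches the sample via the manuscript → the voucher → the sample.
The package reaches the sample via the package → the voucher → the sample.
The parcel reaches the sample via the parcel → the package → the voucher → the sample.

the manuscript, the package, the parcel, the receipt, the report, the voucher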